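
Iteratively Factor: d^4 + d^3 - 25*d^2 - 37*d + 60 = (d - 1)*(d^3 + 2*d^2 - 23*d - 60) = (d - 1)*(d + 4)*(d^2 - 2*d - 15) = (d - 5)*(d - 1)*(d + 4)*(d + 3)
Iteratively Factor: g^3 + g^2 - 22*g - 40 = (g - 5)*(g^2 + 6*g + 8) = (g - 5)*(g + 4)*(g + 2)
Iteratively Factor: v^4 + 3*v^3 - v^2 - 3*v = (v + 1)*(v^3 + 2*v^2 - 3*v) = (v - 1)*(v + 1)*(v^2 + 3*v) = v*(v - 1)*(v + 1)*(v + 3)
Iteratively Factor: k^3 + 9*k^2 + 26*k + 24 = (k + 4)*(k^2 + 5*k + 6) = (k + 3)*(k + 4)*(k + 2)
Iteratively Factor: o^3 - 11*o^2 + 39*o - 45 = (o - 3)*(o^2 - 8*o + 15) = (o - 3)^2*(o - 5)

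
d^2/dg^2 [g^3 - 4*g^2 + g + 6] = 6*g - 8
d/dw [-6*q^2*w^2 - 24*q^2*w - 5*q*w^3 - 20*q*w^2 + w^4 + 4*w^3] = -12*q^2*w - 24*q^2 - 15*q*w^2 - 40*q*w + 4*w^3 + 12*w^2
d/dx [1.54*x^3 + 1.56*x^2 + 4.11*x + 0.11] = 4.62*x^2 + 3.12*x + 4.11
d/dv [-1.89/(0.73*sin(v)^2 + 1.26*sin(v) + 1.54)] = (2.7594*sin(v) + 2.3814)*cos(v)/(0.73*sin(v)^2 + 1.26*sin(v) + 1.54)^2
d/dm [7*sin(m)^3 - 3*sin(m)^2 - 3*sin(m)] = 3*(7*sin(m)^2 - 2*sin(m) - 1)*cos(m)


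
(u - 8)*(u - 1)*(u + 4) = u^3 - 5*u^2 - 28*u + 32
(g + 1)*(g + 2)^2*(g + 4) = g^4 + 9*g^3 + 28*g^2 + 36*g + 16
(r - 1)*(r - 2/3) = r^2 - 5*r/3 + 2/3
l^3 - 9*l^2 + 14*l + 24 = (l - 6)*(l - 4)*(l + 1)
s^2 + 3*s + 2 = (s + 1)*(s + 2)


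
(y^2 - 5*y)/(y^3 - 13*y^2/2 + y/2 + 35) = 2*y/(2*y^2 - 3*y - 14)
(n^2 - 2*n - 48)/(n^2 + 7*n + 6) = (n - 8)/(n + 1)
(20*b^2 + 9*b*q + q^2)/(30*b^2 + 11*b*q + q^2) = (4*b + q)/(6*b + q)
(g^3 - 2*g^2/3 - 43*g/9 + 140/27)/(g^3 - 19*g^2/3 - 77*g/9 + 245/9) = (g - 4/3)/(g - 7)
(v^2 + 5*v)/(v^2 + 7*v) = (v + 5)/(v + 7)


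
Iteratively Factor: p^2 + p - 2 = (p + 2)*(p - 1)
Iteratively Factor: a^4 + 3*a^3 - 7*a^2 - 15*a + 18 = (a - 2)*(a^3 + 5*a^2 + 3*a - 9) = (a - 2)*(a + 3)*(a^2 + 2*a - 3) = (a - 2)*(a - 1)*(a + 3)*(a + 3)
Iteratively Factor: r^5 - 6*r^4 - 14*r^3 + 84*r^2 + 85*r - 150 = (r + 3)*(r^4 - 9*r^3 + 13*r^2 + 45*r - 50) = (r + 2)*(r + 3)*(r^3 - 11*r^2 + 35*r - 25) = (r - 1)*(r + 2)*(r + 3)*(r^2 - 10*r + 25) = (r - 5)*(r - 1)*(r + 2)*(r + 3)*(r - 5)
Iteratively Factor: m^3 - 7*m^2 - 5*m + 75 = (m + 3)*(m^2 - 10*m + 25) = (m - 5)*(m + 3)*(m - 5)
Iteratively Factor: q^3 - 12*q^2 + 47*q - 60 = (q - 4)*(q^2 - 8*q + 15) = (q - 5)*(q - 4)*(q - 3)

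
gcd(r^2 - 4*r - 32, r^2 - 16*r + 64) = r - 8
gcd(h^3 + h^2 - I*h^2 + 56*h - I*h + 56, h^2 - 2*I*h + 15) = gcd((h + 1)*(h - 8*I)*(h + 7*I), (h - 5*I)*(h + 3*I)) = 1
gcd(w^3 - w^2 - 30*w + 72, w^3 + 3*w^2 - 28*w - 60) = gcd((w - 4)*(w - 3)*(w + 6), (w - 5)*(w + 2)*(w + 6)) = w + 6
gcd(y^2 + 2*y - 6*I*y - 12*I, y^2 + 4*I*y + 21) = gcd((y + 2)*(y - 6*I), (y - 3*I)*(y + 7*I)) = 1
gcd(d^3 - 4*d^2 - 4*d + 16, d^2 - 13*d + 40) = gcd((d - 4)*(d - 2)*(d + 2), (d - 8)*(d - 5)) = 1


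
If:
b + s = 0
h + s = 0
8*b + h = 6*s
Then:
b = 0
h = 0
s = 0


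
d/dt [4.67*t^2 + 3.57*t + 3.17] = 9.34*t + 3.57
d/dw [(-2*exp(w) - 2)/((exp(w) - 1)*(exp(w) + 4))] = 2*(exp(2*w) + 2*exp(w) + 7)*exp(w)/(exp(4*w) + 6*exp(3*w) + exp(2*w) - 24*exp(w) + 16)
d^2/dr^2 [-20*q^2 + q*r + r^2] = 2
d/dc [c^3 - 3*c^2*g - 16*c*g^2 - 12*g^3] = 3*c^2 - 6*c*g - 16*g^2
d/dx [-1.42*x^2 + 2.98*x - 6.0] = 2.98 - 2.84*x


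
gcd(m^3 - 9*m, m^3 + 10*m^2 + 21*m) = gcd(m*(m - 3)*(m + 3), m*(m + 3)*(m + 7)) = m^2 + 3*m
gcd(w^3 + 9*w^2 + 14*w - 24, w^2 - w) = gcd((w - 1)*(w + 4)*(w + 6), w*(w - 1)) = w - 1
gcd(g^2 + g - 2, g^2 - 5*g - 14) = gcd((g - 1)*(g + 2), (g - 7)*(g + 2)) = g + 2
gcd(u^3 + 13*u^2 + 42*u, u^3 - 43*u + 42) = u + 7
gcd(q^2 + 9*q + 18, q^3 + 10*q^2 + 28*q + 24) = q + 6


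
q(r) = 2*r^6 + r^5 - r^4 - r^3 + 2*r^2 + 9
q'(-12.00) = -2875872.00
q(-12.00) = 5704425.00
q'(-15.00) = -8846610.00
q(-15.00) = 21975084.00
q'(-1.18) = -20.08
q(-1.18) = 14.60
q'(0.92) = 9.52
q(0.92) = 11.07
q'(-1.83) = -183.06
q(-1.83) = 65.20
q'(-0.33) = -1.49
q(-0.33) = 9.24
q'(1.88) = 314.62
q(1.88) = 108.72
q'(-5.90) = -79038.75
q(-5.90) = 76284.09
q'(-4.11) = -12435.81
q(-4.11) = 8294.19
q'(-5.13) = -38731.73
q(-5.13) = 32404.21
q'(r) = 12*r^5 + 5*r^4 - 4*r^3 - 3*r^2 + 4*r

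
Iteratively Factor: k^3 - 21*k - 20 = (k + 1)*(k^2 - k - 20) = (k + 1)*(k + 4)*(k - 5)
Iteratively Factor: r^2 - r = (r - 1)*(r)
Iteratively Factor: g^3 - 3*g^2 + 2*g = (g)*(g^2 - 3*g + 2) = g*(g - 1)*(g - 2)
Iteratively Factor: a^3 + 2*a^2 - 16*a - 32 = (a + 2)*(a^2 - 16) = (a - 4)*(a + 2)*(a + 4)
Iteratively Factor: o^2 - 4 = (o + 2)*(o - 2)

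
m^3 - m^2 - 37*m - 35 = (m - 7)*(m + 1)*(m + 5)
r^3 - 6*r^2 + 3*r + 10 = (r - 5)*(r - 2)*(r + 1)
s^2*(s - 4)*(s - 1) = s^4 - 5*s^3 + 4*s^2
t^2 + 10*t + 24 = (t + 4)*(t + 6)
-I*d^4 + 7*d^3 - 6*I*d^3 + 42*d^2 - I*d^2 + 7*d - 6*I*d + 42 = (d + 6)*(d - I)*(d + 7*I)*(-I*d + 1)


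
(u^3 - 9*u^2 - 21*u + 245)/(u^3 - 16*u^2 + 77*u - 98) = (u + 5)/(u - 2)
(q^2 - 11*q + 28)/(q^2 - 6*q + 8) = (q - 7)/(q - 2)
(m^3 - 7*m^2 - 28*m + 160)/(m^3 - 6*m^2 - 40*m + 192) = (m + 5)/(m + 6)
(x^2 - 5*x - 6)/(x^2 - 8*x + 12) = (x + 1)/(x - 2)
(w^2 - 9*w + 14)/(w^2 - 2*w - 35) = (w - 2)/(w + 5)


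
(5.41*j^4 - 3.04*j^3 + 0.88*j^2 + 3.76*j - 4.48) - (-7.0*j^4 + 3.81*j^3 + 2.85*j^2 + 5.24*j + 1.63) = 12.41*j^4 - 6.85*j^3 - 1.97*j^2 - 1.48*j - 6.11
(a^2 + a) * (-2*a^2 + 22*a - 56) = -2*a^4 + 20*a^3 - 34*a^2 - 56*a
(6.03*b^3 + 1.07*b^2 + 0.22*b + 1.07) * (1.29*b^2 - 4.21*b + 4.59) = 7.7787*b^5 - 24.006*b^4 + 23.4568*b^3 + 5.3654*b^2 - 3.4949*b + 4.9113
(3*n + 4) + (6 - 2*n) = n + 10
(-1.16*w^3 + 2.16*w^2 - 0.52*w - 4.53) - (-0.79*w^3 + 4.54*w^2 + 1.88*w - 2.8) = -0.37*w^3 - 2.38*w^2 - 2.4*w - 1.73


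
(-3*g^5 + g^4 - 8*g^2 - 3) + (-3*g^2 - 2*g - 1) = -3*g^5 + g^4 - 11*g^2 - 2*g - 4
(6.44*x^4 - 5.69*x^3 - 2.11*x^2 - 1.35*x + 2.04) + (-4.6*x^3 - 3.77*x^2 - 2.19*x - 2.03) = 6.44*x^4 - 10.29*x^3 - 5.88*x^2 - 3.54*x + 0.0100000000000002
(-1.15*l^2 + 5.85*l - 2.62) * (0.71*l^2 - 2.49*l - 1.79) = -0.8165*l^4 + 7.017*l^3 - 14.3682*l^2 - 3.9477*l + 4.6898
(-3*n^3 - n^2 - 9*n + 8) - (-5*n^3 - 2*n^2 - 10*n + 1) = 2*n^3 + n^2 + n + 7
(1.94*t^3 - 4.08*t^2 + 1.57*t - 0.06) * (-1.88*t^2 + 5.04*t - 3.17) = -3.6472*t^5 + 17.448*t^4 - 29.6646*t^3 + 20.9592*t^2 - 5.2793*t + 0.1902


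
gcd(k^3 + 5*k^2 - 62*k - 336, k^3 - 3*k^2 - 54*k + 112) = k^2 - k - 56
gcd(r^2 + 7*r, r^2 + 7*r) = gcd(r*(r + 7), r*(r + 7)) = r^2 + 7*r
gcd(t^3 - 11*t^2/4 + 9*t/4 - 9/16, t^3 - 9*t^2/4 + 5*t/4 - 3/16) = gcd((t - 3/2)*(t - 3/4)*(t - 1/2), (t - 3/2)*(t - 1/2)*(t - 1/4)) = t^2 - 2*t + 3/4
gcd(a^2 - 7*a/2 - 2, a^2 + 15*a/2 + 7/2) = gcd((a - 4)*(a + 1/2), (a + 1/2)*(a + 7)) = a + 1/2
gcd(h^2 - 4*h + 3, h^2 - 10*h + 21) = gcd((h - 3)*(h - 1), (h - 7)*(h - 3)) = h - 3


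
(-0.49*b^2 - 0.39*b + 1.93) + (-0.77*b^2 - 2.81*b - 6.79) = -1.26*b^2 - 3.2*b - 4.86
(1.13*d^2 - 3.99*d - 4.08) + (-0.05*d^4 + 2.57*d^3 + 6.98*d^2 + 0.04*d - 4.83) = -0.05*d^4 + 2.57*d^3 + 8.11*d^2 - 3.95*d - 8.91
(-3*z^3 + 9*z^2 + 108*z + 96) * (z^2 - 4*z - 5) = -3*z^5 + 21*z^4 + 87*z^3 - 381*z^2 - 924*z - 480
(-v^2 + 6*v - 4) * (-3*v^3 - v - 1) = 3*v^5 - 18*v^4 + 13*v^3 - 5*v^2 - 2*v + 4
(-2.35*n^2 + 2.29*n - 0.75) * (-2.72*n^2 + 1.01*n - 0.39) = 6.392*n^4 - 8.6023*n^3 + 5.2694*n^2 - 1.6506*n + 0.2925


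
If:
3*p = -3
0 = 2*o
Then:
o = 0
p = -1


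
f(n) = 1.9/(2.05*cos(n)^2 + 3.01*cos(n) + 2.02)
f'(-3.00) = 0.26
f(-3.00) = 1.81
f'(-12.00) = 0.18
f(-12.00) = 0.32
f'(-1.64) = -1.56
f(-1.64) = 1.04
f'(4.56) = -1.73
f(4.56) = 1.18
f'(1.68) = 1.64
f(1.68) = 1.11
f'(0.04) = 0.01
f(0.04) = 0.27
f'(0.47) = 0.14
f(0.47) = 0.30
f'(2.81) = -0.53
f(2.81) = 1.89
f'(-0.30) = -0.08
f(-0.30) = 0.28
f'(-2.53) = 0.44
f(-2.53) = 2.04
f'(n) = 1.9*(4.1*sin(n)*cos(n) + 3.01*sin(n))/(2.05*cos(n)^2 + 3.01*cos(n) + 2.02)^2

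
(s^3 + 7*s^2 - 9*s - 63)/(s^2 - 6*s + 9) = (s^2 + 10*s + 21)/(s - 3)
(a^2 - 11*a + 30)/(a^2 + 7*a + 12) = (a^2 - 11*a + 30)/(a^2 + 7*a + 12)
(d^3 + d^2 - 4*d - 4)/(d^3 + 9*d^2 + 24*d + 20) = (d^2 - d - 2)/(d^2 + 7*d + 10)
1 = 1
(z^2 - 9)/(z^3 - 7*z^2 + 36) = (z + 3)/(z^2 - 4*z - 12)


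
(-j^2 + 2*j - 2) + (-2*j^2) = -3*j^2 + 2*j - 2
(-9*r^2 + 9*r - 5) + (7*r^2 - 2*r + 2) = -2*r^2 + 7*r - 3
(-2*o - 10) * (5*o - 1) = -10*o^2 - 48*o + 10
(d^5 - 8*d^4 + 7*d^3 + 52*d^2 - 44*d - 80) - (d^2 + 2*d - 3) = d^5 - 8*d^4 + 7*d^3 + 51*d^2 - 46*d - 77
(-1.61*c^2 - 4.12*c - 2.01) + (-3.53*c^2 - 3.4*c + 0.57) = -5.14*c^2 - 7.52*c - 1.44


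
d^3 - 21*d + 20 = (d - 4)*(d - 1)*(d + 5)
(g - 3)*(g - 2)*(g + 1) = g^3 - 4*g^2 + g + 6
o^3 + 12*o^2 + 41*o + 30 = (o + 1)*(o + 5)*(o + 6)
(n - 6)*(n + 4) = n^2 - 2*n - 24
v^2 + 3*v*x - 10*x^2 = (v - 2*x)*(v + 5*x)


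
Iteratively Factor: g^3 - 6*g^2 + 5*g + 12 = (g - 3)*(g^2 - 3*g - 4) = (g - 3)*(g + 1)*(g - 4)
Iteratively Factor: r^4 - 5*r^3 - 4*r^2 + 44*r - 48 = (r - 2)*(r^3 - 3*r^2 - 10*r + 24) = (r - 4)*(r - 2)*(r^2 + r - 6) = (r - 4)*(r - 2)^2*(r + 3)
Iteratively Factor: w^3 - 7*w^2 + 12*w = (w - 3)*(w^2 - 4*w) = (w - 4)*(w - 3)*(w)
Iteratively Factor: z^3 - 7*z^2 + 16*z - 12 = (z - 2)*(z^2 - 5*z + 6) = (z - 2)^2*(z - 3)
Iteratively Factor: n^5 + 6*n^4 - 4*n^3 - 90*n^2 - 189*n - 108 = (n + 1)*(n^4 + 5*n^3 - 9*n^2 - 81*n - 108) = (n + 1)*(n + 3)*(n^3 + 2*n^2 - 15*n - 36) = (n + 1)*(n + 3)^2*(n^2 - n - 12) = (n + 1)*(n + 3)^3*(n - 4)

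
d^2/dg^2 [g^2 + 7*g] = 2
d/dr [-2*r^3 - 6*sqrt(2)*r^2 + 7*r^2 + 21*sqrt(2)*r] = -6*r^2 - 12*sqrt(2)*r + 14*r + 21*sqrt(2)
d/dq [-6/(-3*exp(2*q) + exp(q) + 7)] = (6 - 36*exp(q))*exp(q)/(-3*exp(2*q) + exp(q) + 7)^2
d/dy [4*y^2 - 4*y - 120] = 8*y - 4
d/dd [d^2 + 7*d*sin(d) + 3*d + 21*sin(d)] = 7*d*cos(d) + 2*d + 7*sin(d) + 21*cos(d) + 3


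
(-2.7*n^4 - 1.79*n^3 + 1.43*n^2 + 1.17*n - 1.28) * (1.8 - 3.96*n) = 10.692*n^5 + 2.2284*n^4 - 8.8848*n^3 - 2.0592*n^2 + 7.1748*n - 2.304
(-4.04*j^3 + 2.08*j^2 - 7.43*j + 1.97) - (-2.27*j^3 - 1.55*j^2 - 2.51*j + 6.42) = -1.77*j^3 + 3.63*j^2 - 4.92*j - 4.45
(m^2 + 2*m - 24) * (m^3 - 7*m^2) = m^5 - 5*m^4 - 38*m^3 + 168*m^2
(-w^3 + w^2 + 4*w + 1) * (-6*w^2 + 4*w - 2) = 6*w^5 - 10*w^4 - 18*w^3 + 8*w^2 - 4*w - 2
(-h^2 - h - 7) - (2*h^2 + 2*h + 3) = -3*h^2 - 3*h - 10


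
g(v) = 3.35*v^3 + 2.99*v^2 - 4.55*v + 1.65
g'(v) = 10.05*v^2 + 5.98*v - 4.55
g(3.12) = 118.30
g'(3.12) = 111.94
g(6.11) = 849.60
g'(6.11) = 407.18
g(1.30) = 8.15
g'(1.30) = 20.21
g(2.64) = 72.12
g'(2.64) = 81.28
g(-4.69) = -256.83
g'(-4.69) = 188.46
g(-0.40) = 3.73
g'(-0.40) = -5.33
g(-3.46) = -85.57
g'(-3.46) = 95.07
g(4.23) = 289.45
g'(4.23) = 200.57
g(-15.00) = -10563.60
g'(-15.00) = 2167.00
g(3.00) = 105.36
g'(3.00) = 103.84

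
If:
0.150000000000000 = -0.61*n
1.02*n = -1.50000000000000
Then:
No Solution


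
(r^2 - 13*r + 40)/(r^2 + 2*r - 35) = (r - 8)/(r + 7)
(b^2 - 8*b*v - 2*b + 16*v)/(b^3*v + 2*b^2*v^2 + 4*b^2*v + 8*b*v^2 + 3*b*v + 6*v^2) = (b^2 - 8*b*v - 2*b + 16*v)/(v*(b^3 + 2*b^2*v + 4*b^2 + 8*b*v + 3*b + 6*v))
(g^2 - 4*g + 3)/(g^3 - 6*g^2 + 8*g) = (g^2 - 4*g + 3)/(g*(g^2 - 6*g + 8))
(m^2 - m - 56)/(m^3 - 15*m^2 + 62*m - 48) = (m + 7)/(m^2 - 7*m + 6)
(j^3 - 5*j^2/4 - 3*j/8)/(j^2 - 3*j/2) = j + 1/4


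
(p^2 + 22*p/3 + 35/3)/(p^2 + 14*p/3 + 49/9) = 3*(p + 5)/(3*p + 7)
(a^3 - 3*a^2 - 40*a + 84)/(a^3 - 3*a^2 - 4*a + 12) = (a^2 - a - 42)/(a^2 - a - 6)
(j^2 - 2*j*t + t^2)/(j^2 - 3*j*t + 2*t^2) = (-j + t)/(-j + 2*t)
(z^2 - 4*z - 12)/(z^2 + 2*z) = (z - 6)/z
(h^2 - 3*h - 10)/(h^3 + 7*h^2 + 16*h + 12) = (h - 5)/(h^2 + 5*h + 6)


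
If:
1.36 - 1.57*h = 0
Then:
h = 0.87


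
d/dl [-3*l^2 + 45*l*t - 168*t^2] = -6*l + 45*t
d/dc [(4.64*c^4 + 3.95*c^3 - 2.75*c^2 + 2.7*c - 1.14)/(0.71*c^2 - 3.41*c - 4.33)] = (6.5888*c^5 - 44.6627*c^4 - 107.3038*c^3 - 43.85*c^2 + 25.4338*c - 15.5784)/(0.5041*c^4 - 4.8422*c^3 + 5.4795*c^2 + 29.5306*c + 18.7489)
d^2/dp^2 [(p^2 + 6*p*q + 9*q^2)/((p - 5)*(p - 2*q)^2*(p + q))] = 2*((p - 5)^2*(p - 2*q)^2*(p + q)^2 - 2*(p - 5)^2*(p - 2*q)^2*(p + q)*(p + 3*q) + (p - 5)^2*(p - 2*q)^2*(p^2 + 6*p*q + 9*q^2) - 4*(p - 5)^2*(p - 2*q)*(p + q)^2*(p + 3*q) + 2*(p - 5)^2*(p - 2*q)*(p + q)*(p^2 + 6*p*q + 9*q^2) + 3*(p - 5)^2*(p + q)^2*(p^2 + 6*p*q + 9*q^2) - 2*(p - 5)*(p - 2*q)^2*(p + q)^2*(p + 3*q) + (p - 5)*(p - 2*q)^2*(p + q)*(p^2 + 6*p*q + 9*q^2) + 2*(p - 5)*(p - 2*q)*(p + q)^2*(p^2 + 6*p*q + 9*q^2) + (p - 2*q)^2*(p + q)^2*(p^2 + 6*p*q + 9*q^2))/((p - 5)^3*(p - 2*q)^4*(p + q)^3)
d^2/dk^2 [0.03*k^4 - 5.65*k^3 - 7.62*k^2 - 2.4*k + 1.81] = 0.36*k^2 - 33.9*k - 15.24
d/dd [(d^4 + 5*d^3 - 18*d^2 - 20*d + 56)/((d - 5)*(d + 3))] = (2*d^5 - d^4 - 80*d^3 - 169*d^2 + 428*d + 412)/(d^4 - 4*d^3 - 26*d^2 + 60*d + 225)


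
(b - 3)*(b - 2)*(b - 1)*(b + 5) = b^4 - b^3 - 19*b^2 + 49*b - 30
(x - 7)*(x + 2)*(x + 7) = x^3 + 2*x^2 - 49*x - 98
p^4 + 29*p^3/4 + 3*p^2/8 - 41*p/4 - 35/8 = (p - 5/4)*(p + 1/2)*(p + 1)*(p + 7)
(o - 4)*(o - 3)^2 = o^3 - 10*o^2 + 33*o - 36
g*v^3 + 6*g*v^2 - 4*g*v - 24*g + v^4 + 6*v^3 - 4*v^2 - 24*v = (g + v)*(v - 2)*(v + 2)*(v + 6)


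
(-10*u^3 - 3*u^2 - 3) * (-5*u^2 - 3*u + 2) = 50*u^5 + 45*u^4 - 11*u^3 + 9*u^2 + 9*u - 6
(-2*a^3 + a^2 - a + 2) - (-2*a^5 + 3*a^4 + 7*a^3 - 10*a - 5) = 2*a^5 - 3*a^4 - 9*a^3 + a^2 + 9*a + 7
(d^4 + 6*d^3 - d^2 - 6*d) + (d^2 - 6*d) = d^4 + 6*d^3 - 12*d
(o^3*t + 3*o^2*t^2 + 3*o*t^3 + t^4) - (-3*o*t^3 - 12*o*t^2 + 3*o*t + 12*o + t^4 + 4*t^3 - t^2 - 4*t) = o^3*t + 3*o^2*t^2 + 6*o*t^3 + 12*o*t^2 - 3*o*t - 12*o - 4*t^3 + t^2 + 4*t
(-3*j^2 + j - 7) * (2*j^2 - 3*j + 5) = -6*j^4 + 11*j^3 - 32*j^2 + 26*j - 35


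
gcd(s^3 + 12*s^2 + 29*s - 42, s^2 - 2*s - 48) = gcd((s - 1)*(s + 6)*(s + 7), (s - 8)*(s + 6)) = s + 6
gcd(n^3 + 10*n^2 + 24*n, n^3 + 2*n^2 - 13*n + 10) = 1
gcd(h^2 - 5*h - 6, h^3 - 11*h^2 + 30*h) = h - 6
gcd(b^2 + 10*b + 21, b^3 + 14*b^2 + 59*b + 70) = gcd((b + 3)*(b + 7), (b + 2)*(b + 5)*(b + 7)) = b + 7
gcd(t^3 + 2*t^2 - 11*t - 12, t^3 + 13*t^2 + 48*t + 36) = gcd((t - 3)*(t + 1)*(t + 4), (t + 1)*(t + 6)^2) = t + 1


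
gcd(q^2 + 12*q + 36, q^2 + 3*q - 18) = q + 6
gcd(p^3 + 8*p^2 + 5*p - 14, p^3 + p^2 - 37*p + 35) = p^2 + 6*p - 7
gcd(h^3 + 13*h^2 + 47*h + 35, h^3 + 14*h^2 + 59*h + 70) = h^2 + 12*h + 35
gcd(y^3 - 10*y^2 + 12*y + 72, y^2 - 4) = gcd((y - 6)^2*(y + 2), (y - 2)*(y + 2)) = y + 2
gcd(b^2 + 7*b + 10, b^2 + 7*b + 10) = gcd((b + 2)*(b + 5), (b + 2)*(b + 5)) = b^2 + 7*b + 10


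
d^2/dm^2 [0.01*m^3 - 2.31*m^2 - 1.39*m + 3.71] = 0.06*m - 4.62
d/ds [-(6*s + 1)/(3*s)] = 1/(3*s^2)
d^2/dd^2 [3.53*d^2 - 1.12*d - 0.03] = 7.06000000000000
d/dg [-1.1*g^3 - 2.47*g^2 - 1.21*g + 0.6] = -3.3*g^2 - 4.94*g - 1.21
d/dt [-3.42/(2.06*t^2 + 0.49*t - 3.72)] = (14.0904*t + 1.6758)/(2.06*t^2 + 0.49*t - 3.72)^2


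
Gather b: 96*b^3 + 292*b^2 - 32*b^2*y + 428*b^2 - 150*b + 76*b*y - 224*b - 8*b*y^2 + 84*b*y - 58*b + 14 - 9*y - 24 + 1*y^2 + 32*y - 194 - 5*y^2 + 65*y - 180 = 96*b^3 + b^2*(720 - 32*y) + b*(-8*y^2 + 160*y - 432) - 4*y^2 + 88*y - 384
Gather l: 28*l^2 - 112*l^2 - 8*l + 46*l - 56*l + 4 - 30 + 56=-84*l^2 - 18*l + 30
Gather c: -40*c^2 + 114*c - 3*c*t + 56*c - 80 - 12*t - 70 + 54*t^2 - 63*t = -40*c^2 + c*(170 - 3*t) + 54*t^2 - 75*t - 150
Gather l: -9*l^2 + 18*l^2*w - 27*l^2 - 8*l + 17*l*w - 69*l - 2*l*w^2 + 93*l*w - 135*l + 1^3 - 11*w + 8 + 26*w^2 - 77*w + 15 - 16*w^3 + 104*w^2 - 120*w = l^2*(18*w - 36) + l*(-2*w^2 + 110*w - 212) - 16*w^3 + 130*w^2 - 208*w + 24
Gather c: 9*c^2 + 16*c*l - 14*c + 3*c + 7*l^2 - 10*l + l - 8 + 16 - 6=9*c^2 + c*(16*l - 11) + 7*l^2 - 9*l + 2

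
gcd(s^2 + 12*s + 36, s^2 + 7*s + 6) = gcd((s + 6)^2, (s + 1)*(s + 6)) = s + 6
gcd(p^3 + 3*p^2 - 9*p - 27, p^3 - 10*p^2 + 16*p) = 1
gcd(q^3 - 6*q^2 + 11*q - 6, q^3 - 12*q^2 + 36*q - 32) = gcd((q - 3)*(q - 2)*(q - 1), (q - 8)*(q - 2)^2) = q - 2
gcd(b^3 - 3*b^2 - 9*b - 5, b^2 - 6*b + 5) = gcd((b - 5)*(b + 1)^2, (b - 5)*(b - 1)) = b - 5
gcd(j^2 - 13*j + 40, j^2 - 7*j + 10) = j - 5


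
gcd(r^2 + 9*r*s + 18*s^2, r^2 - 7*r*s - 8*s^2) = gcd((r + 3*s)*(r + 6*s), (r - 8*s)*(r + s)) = 1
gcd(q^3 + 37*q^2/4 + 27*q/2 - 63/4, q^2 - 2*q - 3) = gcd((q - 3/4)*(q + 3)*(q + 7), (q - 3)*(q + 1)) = 1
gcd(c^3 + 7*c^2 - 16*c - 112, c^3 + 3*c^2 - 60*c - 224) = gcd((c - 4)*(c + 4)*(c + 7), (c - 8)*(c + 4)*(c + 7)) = c^2 + 11*c + 28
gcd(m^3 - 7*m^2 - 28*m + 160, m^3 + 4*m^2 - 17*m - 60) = m^2 + m - 20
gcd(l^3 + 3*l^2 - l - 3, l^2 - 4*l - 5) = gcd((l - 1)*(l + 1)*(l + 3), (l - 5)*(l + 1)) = l + 1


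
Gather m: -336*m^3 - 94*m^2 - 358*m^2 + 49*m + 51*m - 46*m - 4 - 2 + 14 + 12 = -336*m^3 - 452*m^2 + 54*m + 20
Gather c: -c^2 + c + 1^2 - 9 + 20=-c^2 + c + 12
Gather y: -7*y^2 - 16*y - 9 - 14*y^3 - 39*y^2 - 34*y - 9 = -14*y^3 - 46*y^2 - 50*y - 18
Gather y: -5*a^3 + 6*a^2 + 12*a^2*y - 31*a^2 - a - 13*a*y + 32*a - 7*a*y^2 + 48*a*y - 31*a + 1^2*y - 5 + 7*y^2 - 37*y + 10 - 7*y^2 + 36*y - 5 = -5*a^3 - 25*a^2 - 7*a*y^2 + y*(12*a^2 + 35*a)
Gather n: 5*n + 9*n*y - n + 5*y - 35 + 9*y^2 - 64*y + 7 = n*(9*y + 4) + 9*y^2 - 59*y - 28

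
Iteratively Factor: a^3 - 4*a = (a - 2)*(a^2 + 2*a) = a*(a - 2)*(a + 2)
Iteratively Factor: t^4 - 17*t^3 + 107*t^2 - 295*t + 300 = (t - 4)*(t^3 - 13*t^2 + 55*t - 75) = (t - 5)*(t - 4)*(t^2 - 8*t + 15) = (t - 5)*(t - 4)*(t - 3)*(t - 5)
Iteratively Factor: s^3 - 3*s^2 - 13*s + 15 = (s - 1)*(s^2 - 2*s - 15) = (s - 5)*(s - 1)*(s + 3)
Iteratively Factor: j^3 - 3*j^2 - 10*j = (j - 5)*(j^2 + 2*j) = j*(j - 5)*(j + 2)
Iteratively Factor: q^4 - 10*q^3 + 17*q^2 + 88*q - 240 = (q + 3)*(q^3 - 13*q^2 + 56*q - 80) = (q - 4)*(q + 3)*(q^2 - 9*q + 20) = (q - 4)^2*(q + 3)*(q - 5)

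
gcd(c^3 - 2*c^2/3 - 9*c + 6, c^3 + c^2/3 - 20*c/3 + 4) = c^2 + 7*c/3 - 2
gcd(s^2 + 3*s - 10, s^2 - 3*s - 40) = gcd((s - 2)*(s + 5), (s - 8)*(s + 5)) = s + 5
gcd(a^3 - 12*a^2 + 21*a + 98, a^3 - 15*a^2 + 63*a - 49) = a^2 - 14*a + 49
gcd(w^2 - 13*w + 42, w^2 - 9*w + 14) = w - 7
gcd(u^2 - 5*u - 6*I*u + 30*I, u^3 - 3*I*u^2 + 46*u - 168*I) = u - 6*I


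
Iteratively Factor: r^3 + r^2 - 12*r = (r)*(r^2 + r - 12) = r*(r - 3)*(r + 4)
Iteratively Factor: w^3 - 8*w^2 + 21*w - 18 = (w - 3)*(w^2 - 5*w + 6) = (w - 3)*(w - 2)*(w - 3)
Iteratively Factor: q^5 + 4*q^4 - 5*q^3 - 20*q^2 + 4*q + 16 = (q + 1)*(q^4 + 3*q^3 - 8*q^2 - 12*q + 16) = (q + 1)*(q + 4)*(q^3 - q^2 - 4*q + 4) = (q + 1)*(q + 2)*(q + 4)*(q^2 - 3*q + 2) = (q - 1)*(q + 1)*(q + 2)*(q + 4)*(q - 2)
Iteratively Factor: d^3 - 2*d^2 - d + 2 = (d - 2)*(d^2 - 1) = (d - 2)*(d + 1)*(d - 1)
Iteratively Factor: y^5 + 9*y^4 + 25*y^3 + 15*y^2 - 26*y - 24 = (y + 2)*(y^4 + 7*y^3 + 11*y^2 - 7*y - 12) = (y + 2)*(y + 4)*(y^3 + 3*y^2 - y - 3) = (y + 1)*(y + 2)*(y + 4)*(y^2 + 2*y - 3) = (y + 1)*(y + 2)*(y + 3)*(y + 4)*(y - 1)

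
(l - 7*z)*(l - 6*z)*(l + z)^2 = l^4 - 11*l^3*z + 17*l^2*z^2 + 71*l*z^3 + 42*z^4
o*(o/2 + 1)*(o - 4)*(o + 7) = o^4/2 + 5*o^3/2 - 11*o^2 - 28*o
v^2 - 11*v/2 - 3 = (v - 6)*(v + 1/2)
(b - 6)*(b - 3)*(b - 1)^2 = b^4 - 11*b^3 + 37*b^2 - 45*b + 18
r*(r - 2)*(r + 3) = r^3 + r^2 - 6*r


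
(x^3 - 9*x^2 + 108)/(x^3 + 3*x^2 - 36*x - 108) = (x - 6)/(x + 6)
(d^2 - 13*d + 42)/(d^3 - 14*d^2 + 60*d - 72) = (d - 7)/(d^2 - 8*d + 12)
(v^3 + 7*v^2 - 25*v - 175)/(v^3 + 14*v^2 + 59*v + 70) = (v - 5)/(v + 2)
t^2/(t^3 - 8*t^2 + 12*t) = t/(t^2 - 8*t + 12)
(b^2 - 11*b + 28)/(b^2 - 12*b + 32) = (b - 7)/(b - 8)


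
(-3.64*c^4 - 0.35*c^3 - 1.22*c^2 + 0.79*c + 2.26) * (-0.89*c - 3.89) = 3.2396*c^5 + 14.4711*c^4 + 2.4473*c^3 + 4.0427*c^2 - 5.0845*c - 8.7914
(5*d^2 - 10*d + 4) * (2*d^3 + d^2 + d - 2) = 10*d^5 - 15*d^4 + 3*d^3 - 16*d^2 + 24*d - 8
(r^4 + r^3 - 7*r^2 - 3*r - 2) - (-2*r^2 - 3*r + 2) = r^4 + r^3 - 5*r^2 - 4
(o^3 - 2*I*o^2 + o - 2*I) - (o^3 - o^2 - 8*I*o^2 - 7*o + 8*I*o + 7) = o^2 + 6*I*o^2 + 8*o - 8*I*o - 7 - 2*I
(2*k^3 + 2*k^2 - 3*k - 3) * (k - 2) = 2*k^4 - 2*k^3 - 7*k^2 + 3*k + 6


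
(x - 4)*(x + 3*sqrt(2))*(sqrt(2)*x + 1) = sqrt(2)*x^3 - 4*sqrt(2)*x^2 + 7*x^2 - 28*x + 3*sqrt(2)*x - 12*sqrt(2)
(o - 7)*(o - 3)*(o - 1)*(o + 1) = o^4 - 10*o^3 + 20*o^2 + 10*o - 21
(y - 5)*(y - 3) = y^2 - 8*y + 15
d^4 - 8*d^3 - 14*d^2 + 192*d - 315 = (d - 7)*(d - 3)^2*(d + 5)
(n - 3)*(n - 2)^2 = n^3 - 7*n^2 + 16*n - 12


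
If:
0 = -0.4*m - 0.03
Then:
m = -0.08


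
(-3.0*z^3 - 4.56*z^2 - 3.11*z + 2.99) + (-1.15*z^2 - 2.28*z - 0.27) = -3.0*z^3 - 5.71*z^2 - 5.39*z + 2.72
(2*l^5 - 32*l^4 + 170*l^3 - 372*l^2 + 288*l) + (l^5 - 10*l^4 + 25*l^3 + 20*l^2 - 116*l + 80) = 3*l^5 - 42*l^4 + 195*l^3 - 352*l^2 + 172*l + 80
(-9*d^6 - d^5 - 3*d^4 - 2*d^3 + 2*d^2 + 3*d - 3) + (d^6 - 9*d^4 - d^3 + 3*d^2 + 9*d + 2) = -8*d^6 - d^5 - 12*d^4 - 3*d^3 + 5*d^2 + 12*d - 1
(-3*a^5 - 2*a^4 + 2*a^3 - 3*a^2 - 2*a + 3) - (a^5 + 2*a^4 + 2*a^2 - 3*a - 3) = -4*a^5 - 4*a^4 + 2*a^3 - 5*a^2 + a + 6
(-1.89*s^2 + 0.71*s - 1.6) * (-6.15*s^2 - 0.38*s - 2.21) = 11.6235*s^4 - 3.6483*s^3 + 13.7471*s^2 - 0.9611*s + 3.536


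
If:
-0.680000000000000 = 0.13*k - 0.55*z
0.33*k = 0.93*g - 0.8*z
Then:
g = 2.36145574855252*z - 1.8560794044665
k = 4.23076923076923*z - 5.23076923076923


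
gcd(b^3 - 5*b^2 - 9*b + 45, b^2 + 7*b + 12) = b + 3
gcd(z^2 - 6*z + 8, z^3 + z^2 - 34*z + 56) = z^2 - 6*z + 8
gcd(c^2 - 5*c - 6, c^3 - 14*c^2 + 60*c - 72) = c - 6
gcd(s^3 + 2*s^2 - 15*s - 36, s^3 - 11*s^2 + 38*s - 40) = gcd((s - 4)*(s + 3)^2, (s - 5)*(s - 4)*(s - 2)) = s - 4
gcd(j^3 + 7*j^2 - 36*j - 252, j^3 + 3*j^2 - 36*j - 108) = j^2 - 36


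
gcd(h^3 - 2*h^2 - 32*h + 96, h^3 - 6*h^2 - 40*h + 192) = h^2 + 2*h - 24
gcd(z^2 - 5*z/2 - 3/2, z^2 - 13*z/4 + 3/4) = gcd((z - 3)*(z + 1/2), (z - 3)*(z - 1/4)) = z - 3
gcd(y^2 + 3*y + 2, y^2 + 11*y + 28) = 1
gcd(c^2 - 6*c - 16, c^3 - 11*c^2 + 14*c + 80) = c^2 - 6*c - 16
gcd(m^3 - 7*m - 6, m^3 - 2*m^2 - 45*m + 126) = m - 3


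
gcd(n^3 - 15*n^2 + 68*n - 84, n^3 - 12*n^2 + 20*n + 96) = n - 6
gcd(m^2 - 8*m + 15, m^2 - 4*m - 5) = m - 5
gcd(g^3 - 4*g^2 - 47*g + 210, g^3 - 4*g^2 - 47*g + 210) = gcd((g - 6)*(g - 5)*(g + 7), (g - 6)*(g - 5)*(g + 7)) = g^3 - 4*g^2 - 47*g + 210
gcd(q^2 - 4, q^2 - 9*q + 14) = q - 2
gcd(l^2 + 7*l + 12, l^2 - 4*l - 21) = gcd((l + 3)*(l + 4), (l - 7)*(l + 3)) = l + 3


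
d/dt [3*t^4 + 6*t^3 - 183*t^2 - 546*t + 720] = 12*t^3 + 18*t^2 - 366*t - 546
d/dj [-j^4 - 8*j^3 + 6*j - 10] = -4*j^3 - 24*j^2 + 6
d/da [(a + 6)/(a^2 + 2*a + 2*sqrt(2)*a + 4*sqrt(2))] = (a^2 + 2*a + 2*sqrt(2)*a - 2*(a + 6)*(a + 1 + sqrt(2)) + 4*sqrt(2))/(a^2 + 2*a + 2*sqrt(2)*a + 4*sqrt(2))^2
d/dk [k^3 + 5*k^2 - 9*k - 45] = 3*k^2 + 10*k - 9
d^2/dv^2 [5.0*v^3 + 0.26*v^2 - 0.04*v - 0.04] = 30.0*v + 0.52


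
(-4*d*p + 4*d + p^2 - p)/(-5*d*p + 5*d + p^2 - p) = (-4*d + p)/(-5*d + p)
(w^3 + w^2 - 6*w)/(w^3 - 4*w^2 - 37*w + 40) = w*(w^2 + w - 6)/(w^3 - 4*w^2 - 37*w + 40)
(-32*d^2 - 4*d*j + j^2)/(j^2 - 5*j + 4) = (-32*d^2 - 4*d*j + j^2)/(j^2 - 5*j + 4)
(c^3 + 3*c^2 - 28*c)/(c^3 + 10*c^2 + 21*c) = (c - 4)/(c + 3)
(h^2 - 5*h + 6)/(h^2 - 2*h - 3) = (h - 2)/(h + 1)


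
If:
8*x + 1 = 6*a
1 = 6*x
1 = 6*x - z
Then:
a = 7/18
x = 1/6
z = 0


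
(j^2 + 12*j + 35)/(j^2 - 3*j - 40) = (j + 7)/(j - 8)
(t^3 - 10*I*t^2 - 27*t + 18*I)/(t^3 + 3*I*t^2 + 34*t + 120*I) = (t^2 - 4*I*t - 3)/(t^2 + 9*I*t - 20)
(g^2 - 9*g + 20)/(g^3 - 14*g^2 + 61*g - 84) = (g - 5)/(g^2 - 10*g + 21)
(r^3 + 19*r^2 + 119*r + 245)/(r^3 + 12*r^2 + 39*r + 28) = (r^2 + 12*r + 35)/(r^2 + 5*r + 4)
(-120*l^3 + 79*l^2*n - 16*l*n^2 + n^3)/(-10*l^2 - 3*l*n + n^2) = (24*l^2 - 11*l*n + n^2)/(2*l + n)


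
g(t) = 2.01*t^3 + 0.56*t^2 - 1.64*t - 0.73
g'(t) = 6.03*t^2 + 1.12*t - 1.64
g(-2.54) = -25.89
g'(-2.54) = 34.42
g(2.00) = 14.31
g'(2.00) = 24.72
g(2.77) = 41.74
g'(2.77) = 47.73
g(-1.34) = -2.36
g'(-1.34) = 7.69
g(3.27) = 70.18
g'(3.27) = 66.50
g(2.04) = 15.32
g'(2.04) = 25.74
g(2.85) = 45.67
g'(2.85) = 50.53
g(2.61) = 34.54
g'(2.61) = 42.36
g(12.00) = 3533.51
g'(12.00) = 880.12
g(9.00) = 1495.16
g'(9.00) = 496.87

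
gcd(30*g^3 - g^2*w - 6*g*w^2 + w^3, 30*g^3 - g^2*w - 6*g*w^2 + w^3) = 30*g^3 - g^2*w - 6*g*w^2 + w^3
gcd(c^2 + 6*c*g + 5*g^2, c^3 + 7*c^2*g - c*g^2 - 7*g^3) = c + g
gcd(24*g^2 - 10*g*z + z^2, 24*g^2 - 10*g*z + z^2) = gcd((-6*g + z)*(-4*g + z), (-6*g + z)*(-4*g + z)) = 24*g^2 - 10*g*z + z^2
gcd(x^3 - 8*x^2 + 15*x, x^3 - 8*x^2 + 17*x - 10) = x - 5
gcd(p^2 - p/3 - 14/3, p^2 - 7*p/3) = p - 7/3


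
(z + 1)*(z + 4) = z^2 + 5*z + 4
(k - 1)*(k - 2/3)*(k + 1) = k^3 - 2*k^2/3 - k + 2/3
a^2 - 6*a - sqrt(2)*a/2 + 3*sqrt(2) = (a - 6)*(a - sqrt(2)/2)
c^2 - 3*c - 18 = (c - 6)*(c + 3)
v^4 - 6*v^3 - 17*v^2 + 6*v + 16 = (v - 8)*(v - 1)*(v + 1)*(v + 2)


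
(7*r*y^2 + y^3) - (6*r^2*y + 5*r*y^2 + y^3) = -6*r^2*y + 2*r*y^2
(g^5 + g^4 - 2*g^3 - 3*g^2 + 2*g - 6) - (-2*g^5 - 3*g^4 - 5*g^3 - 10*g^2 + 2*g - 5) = 3*g^5 + 4*g^4 + 3*g^3 + 7*g^2 - 1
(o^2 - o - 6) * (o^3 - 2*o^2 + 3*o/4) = o^5 - 3*o^4 - 13*o^3/4 + 45*o^2/4 - 9*o/2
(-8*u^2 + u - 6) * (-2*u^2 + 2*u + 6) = 16*u^4 - 18*u^3 - 34*u^2 - 6*u - 36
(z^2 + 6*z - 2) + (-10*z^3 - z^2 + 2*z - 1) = -10*z^3 + 8*z - 3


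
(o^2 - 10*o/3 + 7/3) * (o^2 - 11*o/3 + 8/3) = o^4 - 7*o^3 + 155*o^2/9 - 157*o/9 + 56/9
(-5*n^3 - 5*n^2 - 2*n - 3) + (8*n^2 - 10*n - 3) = -5*n^3 + 3*n^2 - 12*n - 6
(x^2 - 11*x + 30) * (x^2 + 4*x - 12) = x^4 - 7*x^3 - 26*x^2 + 252*x - 360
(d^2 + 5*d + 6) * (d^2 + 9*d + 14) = d^4 + 14*d^3 + 65*d^2 + 124*d + 84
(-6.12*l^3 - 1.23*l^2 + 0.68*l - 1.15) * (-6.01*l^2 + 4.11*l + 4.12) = 36.7812*l^5 - 17.7609*l^4 - 34.3565*l^3 + 4.6387*l^2 - 1.9249*l - 4.738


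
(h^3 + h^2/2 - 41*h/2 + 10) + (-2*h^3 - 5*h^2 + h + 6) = -h^3 - 9*h^2/2 - 39*h/2 + 16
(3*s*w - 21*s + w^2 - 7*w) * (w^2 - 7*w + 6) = 3*s*w^3 - 42*s*w^2 + 165*s*w - 126*s + w^4 - 14*w^3 + 55*w^2 - 42*w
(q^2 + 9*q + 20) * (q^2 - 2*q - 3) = q^4 + 7*q^3 - q^2 - 67*q - 60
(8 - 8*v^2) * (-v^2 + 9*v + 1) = 8*v^4 - 72*v^3 - 16*v^2 + 72*v + 8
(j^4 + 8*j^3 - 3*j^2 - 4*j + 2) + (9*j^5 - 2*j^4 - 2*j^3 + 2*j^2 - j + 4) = 9*j^5 - j^4 + 6*j^3 - j^2 - 5*j + 6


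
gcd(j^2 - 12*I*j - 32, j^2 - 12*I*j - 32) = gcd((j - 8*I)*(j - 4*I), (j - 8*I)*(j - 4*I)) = j^2 - 12*I*j - 32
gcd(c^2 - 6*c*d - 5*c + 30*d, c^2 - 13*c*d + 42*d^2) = c - 6*d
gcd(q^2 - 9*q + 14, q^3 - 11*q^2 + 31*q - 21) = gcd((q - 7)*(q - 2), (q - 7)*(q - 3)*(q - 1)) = q - 7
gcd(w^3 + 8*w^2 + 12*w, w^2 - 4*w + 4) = 1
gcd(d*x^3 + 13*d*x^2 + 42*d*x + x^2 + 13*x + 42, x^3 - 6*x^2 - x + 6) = 1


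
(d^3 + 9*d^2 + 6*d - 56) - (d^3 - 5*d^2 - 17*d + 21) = 14*d^2 + 23*d - 77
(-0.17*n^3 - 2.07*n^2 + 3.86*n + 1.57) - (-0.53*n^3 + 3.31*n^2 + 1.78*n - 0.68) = 0.36*n^3 - 5.38*n^2 + 2.08*n + 2.25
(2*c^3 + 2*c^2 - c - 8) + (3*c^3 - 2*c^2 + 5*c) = 5*c^3 + 4*c - 8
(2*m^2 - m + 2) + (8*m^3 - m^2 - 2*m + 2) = 8*m^3 + m^2 - 3*m + 4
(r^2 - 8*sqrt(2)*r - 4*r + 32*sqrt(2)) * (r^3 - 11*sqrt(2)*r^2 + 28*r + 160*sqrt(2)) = r^5 - 19*sqrt(2)*r^4 - 4*r^4 + 76*sqrt(2)*r^3 + 204*r^3 - 816*r^2 - 64*sqrt(2)*r^2 - 2560*r + 256*sqrt(2)*r + 10240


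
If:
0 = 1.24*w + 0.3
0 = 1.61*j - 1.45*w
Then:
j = -0.22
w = -0.24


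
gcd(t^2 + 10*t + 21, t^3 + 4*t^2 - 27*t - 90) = t + 3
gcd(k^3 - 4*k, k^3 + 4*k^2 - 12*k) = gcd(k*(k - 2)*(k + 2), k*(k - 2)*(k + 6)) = k^2 - 2*k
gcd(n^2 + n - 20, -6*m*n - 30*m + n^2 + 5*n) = n + 5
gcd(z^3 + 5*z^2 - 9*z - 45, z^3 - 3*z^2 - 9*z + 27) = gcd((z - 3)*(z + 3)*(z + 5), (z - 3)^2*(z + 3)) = z^2 - 9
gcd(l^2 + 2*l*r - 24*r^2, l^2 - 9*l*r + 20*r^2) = -l + 4*r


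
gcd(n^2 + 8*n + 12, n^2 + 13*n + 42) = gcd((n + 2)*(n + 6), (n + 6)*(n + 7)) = n + 6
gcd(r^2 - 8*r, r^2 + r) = r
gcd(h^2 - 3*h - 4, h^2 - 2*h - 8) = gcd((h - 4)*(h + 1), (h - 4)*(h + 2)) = h - 4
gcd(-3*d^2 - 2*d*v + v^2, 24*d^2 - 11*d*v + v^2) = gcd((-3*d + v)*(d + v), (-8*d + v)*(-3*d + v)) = -3*d + v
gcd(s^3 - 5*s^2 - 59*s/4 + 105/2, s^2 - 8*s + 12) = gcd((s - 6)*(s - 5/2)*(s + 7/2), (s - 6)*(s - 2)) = s - 6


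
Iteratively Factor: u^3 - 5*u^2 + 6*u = (u)*(u^2 - 5*u + 6) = u*(u - 2)*(u - 3)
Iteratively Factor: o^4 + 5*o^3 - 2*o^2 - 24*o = (o)*(o^3 + 5*o^2 - 2*o - 24) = o*(o + 4)*(o^2 + o - 6) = o*(o + 3)*(o + 4)*(o - 2)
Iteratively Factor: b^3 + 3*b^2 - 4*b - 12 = (b + 2)*(b^2 + b - 6) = (b + 2)*(b + 3)*(b - 2)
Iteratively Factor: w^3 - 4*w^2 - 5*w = (w - 5)*(w^2 + w) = (w - 5)*(w + 1)*(w)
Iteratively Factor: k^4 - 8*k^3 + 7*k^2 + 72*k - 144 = (k - 3)*(k^3 - 5*k^2 - 8*k + 48) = (k - 4)*(k - 3)*(k^2 - k - 12) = (k - 4)^2*(k - 3)*(k + 3)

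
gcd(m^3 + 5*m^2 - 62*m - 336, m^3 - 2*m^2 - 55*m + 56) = m^2 - m - 56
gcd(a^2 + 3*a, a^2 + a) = a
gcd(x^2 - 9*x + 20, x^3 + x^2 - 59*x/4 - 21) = x - 4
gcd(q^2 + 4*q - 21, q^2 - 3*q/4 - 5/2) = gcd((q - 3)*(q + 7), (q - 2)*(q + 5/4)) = 1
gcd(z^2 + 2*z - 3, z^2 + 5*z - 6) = z - 1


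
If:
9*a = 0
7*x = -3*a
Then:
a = 0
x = 0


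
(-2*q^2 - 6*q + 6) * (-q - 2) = 2*q^3 + 10*q^2 + 6*q - 12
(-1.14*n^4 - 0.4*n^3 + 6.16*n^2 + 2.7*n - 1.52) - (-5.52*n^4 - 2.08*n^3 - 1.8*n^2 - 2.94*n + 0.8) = 4.38*n^4 + 1.68*n^3 + 7.96*n^2 + 5.64*n - 2.32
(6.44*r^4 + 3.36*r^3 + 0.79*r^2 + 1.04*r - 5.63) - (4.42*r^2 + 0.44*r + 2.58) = 6.44*r^4 + 3.36*r^3 - 3.63*r^2 + 0.6*r - 8.21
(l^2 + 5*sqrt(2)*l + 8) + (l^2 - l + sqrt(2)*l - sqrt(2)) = 2*l^2 - l + 6*sqrt(2)*l - sqrt(2) + 8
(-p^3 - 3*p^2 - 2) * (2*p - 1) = -2*p^4 - 5*p^3 + 3*p^2 - 4*p + 2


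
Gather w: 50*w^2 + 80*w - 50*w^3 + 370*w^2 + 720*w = -50*w^3 + 420*w^2 + 800*w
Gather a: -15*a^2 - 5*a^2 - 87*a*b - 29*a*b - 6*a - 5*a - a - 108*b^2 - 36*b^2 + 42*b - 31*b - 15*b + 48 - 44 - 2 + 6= -20*a^2 + a*(-116*b - 12) - 144*b^2 - 4*b + 8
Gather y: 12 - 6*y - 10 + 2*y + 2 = 4 - 4*y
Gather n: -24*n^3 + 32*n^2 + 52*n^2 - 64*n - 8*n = -24*n^3 + 84*n^2 - 72*n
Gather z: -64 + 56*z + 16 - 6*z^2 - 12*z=-6*z^2 + 44*z - 48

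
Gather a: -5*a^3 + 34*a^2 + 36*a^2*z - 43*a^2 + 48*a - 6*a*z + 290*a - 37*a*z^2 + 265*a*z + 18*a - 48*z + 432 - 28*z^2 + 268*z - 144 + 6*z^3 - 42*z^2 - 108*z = -5*a^3 + a^2*(36*z - 9) + a*(-37*z^2 + 259*z + 356) + 6*z^3 - 70*z^2 + 112*z + 288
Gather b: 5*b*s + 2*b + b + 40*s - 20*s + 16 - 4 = b*(5*s + 3) + 20*s + 12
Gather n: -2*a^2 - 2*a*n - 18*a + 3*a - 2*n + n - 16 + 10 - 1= -2*a^2 - 15*a + n*(-2*a - 1) - 7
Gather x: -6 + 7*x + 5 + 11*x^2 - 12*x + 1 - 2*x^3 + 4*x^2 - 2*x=-2*x^3 + 15*x^2 - 7*x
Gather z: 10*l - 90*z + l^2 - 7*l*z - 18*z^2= l^2 + 10*l - 18*z^2 + z*(-7*l - 90)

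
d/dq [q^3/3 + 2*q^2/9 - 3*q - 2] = q^2 + 4*q/9 - 3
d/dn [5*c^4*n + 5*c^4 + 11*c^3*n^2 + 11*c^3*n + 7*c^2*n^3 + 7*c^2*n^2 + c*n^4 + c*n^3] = c*(5*c^3 + 22*c^2*n + 11*c^2 + 21*c*n^2 + 14*c*n + 4*n^3 + 3*n^2)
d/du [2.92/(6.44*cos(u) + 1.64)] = 18.8048*sin(u)/(6.44*cos(u) + 1.64)^2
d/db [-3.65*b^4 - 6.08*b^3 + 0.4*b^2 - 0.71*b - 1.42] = -14.6*b^3 - 18.24*b^2 + 0.8*b - 0.71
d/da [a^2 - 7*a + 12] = 2*a - 7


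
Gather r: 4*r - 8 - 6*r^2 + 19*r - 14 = -6*r^2 + 23*r - 22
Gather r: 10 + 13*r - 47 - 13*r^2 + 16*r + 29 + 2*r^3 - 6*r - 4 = 2*r^3 - 13*r^2 + 23*r - 12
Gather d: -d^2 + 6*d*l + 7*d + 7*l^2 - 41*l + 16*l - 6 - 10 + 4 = -d^2 + d*(6*l + 7) + 7*l^2 - 25*l - 12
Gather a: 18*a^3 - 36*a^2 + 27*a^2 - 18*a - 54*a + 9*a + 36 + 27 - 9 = 18*a^3 - 9*a^2 - 63*a + 54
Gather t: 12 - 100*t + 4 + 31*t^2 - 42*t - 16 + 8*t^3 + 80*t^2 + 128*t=8*t^3 + 111*t^2 - 14*t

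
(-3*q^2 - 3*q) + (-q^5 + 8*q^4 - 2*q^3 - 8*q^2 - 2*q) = -q^5 + 8*q^4 - 2*q^3 - 11*q^2 - 5*q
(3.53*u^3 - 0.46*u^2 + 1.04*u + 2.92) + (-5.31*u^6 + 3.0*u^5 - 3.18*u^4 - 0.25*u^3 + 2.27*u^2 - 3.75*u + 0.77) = -5.31*u^6 + 3.0*u^5 - 3.18*u^4 + 3.28*u^3 + 1.81*u^2 - 2.71*u + 3.69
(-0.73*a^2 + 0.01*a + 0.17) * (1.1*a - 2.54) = -0.803*a^3 + 1.8652*a^2 + 0.1616*a - 0.4318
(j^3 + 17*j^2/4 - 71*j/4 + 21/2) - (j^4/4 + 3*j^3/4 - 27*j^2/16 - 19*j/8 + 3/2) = -j^4/4 + j^3/4 + 95*j^2/16 - 123*j/8 + 9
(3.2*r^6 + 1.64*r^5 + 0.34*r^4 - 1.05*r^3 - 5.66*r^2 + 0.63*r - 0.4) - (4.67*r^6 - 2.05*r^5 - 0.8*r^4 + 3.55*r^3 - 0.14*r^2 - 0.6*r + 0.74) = -1.47*r^6 + 3.69*r^5 + 1.14*r^4 - 4.6*r^3 - 5.52*r^2 + 1.23*r - 1.14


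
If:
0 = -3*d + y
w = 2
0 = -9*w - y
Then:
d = -6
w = 2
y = -18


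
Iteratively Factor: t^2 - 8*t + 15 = (t - 3)*(t - 5)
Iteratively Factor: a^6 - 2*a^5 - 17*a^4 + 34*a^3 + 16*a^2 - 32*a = (a + 1)*(a^5 - 3*a^4 - 14*a^3 + 48*a^2 - 32*a) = (a - 2)*(a + 1)*(a^4 - a^3 - 16*a^2 + 16*a) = a*(a - 2)*(a + 1)*(a^3 - a^2 - 16*a + 16) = a*(a - 4)*(a - 2)*(a + 1)*(a^2 + 3*a - 4) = a*(a - 4)*(a - 2)*(a + 1)*(a + 4)*(a - 1)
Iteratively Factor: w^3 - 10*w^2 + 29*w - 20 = (w - 5)*(w^2 - 5*w + 4) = (w - 5)*(w - 1)*(w - 4)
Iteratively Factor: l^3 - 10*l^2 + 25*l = (l)*(l^2 - 10*l + 25) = l*(l - 5)*(l - 5)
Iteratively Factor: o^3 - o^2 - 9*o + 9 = (o + 3)*(o^2 - 4*o + 3) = (o - 3)*(o + 3)*(o - 1)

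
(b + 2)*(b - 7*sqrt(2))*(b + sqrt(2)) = b^3 - 6*sqrt(2)*b^2 + 2*b^2 - 12*sqrt(2)*b - 14*b - 28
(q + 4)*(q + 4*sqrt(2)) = q^2 + 4*q + 4*sqrt(2)*q + 16*sqrt(2)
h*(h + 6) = h^2 + 6*h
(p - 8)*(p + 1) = p^2 - 7*p - 8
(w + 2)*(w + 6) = w^2 + 8*w + 12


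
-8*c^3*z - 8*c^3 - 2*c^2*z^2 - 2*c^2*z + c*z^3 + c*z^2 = (-4*c + z)*(2*c + z)*(c*z + c)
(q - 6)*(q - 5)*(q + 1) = q^3 - 10*q^2 + 19*q + 30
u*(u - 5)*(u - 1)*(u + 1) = u^4 - 5*u^3 - u^2 + 5*u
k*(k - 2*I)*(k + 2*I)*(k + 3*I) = k^4 + 3*I*k^3 + 4*k^2 + 12*I*k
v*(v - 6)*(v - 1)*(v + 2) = v^4 - 5*v^3 - 8*v^2 + 12*v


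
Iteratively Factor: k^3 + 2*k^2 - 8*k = (k)*(k^2 + 2*k - 8) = k*(k - 2)*(k + 4)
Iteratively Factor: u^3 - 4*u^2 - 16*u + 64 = (u + 4)*(u^2 - 8*u + 16) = (u - 4)*(u + 4)*(u - 4)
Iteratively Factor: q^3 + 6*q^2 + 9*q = (q)*(q^2 + 6*q + 9) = q*(q + 3)*(q + 3)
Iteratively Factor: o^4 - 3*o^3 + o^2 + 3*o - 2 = (o - 1)*(o^3 - 2*o^2 - o + 2) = (o - 1)*(o + 1)*(o^2 - 3*o + 2) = (o - 2)*(o - 1)*(o + 1)*(o - 1)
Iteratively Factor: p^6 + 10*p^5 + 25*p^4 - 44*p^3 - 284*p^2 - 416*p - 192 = (p + 1)*(p^5 + 9*p^4 + 16*p^3 - 60*p^2 - 224*p - 192) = (p - 3)*(p + 1)*(p^4 + 12*p^3 + 52*p^2 + 96*p + 64) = (p - 3)*(p + 1)*(p + 2)*(p^3 + 10*p^2 + 32*p + 32) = (p - 3)*(p + 1)*(p + 2)^2*(p^2 + 8*p + 16) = (p - 3)*(p + 1)*(p + 2)^2*(p + 4)*(p + 4)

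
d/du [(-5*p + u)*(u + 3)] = -5*p + 2*u + 3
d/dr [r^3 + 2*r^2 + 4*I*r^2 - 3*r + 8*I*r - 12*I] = 3*r^2 + r*(4 + 8*I) - 3 + 8*I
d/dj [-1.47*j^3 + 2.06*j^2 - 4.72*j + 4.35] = -4.41*j^2 + 4.12*j - 4.72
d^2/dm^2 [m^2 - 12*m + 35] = 2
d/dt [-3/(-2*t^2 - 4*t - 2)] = 3*(-t - 1)/(t^2 + 2*t + 1)^2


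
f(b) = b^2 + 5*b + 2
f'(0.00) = 5.00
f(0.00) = 2.00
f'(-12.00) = -19.00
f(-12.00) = 86.00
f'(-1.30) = 2.40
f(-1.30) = -2.81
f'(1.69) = 8.38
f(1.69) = 13.31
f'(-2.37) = 0.26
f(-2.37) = -4.23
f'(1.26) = 7.52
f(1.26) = 9.89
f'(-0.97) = 3.06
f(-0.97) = -1.91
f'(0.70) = 6.40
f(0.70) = 5.99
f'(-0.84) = 3.32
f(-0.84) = -1.49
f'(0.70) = 6.40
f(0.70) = 5.99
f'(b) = 2*b + 5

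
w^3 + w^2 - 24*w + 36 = (w - 3)*(w - 2)*(w + 6)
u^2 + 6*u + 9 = (u + 3)^2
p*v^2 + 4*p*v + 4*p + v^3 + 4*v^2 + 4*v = (p + v)*(v + 2)^2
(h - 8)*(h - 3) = h^2 - 11*h + 24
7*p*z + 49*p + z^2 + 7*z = (7*p + z)*(z + 7)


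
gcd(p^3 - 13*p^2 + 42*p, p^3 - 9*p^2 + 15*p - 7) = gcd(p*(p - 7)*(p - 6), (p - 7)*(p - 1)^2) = p - 7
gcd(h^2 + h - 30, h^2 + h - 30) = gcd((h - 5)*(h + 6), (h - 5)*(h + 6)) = h^2 + h - 30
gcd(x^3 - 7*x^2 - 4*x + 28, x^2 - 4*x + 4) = x - 2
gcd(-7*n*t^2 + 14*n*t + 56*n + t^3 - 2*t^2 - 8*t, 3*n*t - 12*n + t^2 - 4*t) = t - 4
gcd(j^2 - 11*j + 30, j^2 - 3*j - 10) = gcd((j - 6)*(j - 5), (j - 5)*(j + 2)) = j - 5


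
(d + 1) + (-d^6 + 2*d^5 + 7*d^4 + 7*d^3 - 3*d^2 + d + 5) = -d^6 + 2*d^5 + 7*d^4 + 7*d^3 - 3*d^2 + 2*d + 6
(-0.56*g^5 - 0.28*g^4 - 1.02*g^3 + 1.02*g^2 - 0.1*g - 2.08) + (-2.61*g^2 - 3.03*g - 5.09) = -0.56*g^5 - 0.28*g^4 - 1.02*g^3 - 1.59*g^2 - 3.13*g - 7.17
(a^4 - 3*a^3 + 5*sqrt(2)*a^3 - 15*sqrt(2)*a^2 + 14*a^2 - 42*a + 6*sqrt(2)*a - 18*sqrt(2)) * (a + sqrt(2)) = a^5 - 3*a^4 + 6*sqrt(2)*a^4 - 18*sqrt(2)*a^3 + 24*a^3 - 72*a^2 + 20*sqrt(2)*a^2 - 60*sqrt(2)*a + 12*a - 36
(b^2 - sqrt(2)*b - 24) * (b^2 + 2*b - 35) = b^4 - sqrt(2)*b^3 + 2*b^3 - 59*b^2 - 2*sqrt(2)*b^2 - 48*b + 35*sqrt(2)*b + 840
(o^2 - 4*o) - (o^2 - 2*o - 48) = 48 - 2*o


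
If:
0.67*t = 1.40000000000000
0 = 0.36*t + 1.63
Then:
No Solution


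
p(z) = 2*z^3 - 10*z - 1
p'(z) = 6*z^2 - 10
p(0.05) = -1.50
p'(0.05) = -9.98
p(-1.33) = 7.59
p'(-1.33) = 0.61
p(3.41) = 44.20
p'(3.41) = 59.77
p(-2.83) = -18.03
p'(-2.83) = 38.05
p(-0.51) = 3.83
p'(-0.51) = -8.44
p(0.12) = -2.20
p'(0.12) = -9.91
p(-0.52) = 3.92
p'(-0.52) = -8.38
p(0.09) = -1.90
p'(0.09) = -9.95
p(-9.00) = -1369.00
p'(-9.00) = 476.00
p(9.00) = 1367.00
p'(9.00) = 476.00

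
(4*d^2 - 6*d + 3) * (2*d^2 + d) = 8*d^4 - 8*d^3 + 3*d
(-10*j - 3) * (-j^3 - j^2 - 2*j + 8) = 10*j^4 + 13*j^3 + 23*j^2 - 74*j - 24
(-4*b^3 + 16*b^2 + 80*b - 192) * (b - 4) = -4*b^4 + 32*b^3 + 16*b^2 - 512*b + 768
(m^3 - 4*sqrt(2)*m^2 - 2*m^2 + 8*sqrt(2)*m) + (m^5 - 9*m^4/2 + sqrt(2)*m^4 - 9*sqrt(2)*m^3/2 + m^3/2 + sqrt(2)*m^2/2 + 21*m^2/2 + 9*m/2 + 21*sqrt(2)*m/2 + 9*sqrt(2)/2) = m^5 - 9*m^4/2 + sqrt(2)*m^4 - 9*sqrt(2)*m^3/2 + 3*m^3/2 - 7*sqrt(2)*m^2/2 + 17*m^2/2 + 9*m/2 + 37*sqrt(2)*m/2 + 9*sqrt(2)/2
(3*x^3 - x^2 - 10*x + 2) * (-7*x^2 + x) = -21*x^5 + 10*x^4 + 69*x^3 - 24*x^2 + 2*x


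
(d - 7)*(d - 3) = d^2 - 10*d + 21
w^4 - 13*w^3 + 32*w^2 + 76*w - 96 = (w - 8)*(w - 6)*(w - 1)*(w + 2)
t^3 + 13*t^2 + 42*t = t*(t + 6)*(t + 7)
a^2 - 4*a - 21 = (a - 7)*(a + 3)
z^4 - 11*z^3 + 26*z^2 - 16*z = z*(z - 8)*(z - 2)*(z - 1)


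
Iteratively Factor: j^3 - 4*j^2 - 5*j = (j)*(j^2 - 4*j - 5) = j*(j - 5)*(j + 1)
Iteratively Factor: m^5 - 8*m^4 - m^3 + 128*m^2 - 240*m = (m - 4)*(m^4 - 4*m^3 - 17*m^2 + 60*m) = (m - 4)*(m + 4)*(m^3 - 8*m^2 + 15*m) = (m - 5)*(m - 4)*(m + 4)*(m^2 - 3*m) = m*(m - 5)*(m - 4)*(m + 4)*(m - 3)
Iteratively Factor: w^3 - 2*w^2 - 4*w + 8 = (w - 2)*(w^2 - 4) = (w - 2)^2*(w + 2)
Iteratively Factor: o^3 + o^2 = (o + 1)*(o^2) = o*(o + 1)*(o)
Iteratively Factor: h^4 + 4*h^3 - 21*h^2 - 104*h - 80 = (h + 4)*(h^3 - 21*h - 20) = (h - 5)*(h + 4)*(h^2 + 5*h + 4) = (h - 5)*(h + 4)^2*(h + 1)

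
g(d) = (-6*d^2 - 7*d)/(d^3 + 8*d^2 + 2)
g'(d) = (-12*d - 7)/(d^3 + 8*d^2 + 2) + (-6*d^2 - 7*d)*(-3*d^2 - 16*d)/(d^3 + 8*d^2 + 2)^2 = (d^2*(3*d + 16)*(6*d + 7) - (12*d + 7)*(d^3 + 8*d^2 + 2))/(d^3 + 8*d^2 + 2)^2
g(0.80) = -1.24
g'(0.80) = 0.21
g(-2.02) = -0.39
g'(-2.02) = 0.36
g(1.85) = -0.94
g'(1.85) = 0.23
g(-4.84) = -1.40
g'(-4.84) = 0.54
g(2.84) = -0.76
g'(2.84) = 0.14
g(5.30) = -0.55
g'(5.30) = 0.06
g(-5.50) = -1.84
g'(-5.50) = 0.83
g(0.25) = -0.84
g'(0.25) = -2.57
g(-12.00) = 1.36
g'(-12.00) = 0.33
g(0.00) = 0.00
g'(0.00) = -3.50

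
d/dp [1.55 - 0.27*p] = -0.270000000000000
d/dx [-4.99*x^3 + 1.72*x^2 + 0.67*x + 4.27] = -14.97*x^2 + 3.44*x + 0.67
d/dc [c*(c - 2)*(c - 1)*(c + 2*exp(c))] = 2*c^3*exp(c) + 4*c^3 - 9*c^2 - 8*c*exp(c) + 4*c + 4*exp(c)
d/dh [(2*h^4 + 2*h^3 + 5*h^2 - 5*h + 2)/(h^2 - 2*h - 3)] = (4*h^5 - 10*h^4 - 32*h^3 - 23*h^2 - 34*h + 19)/(h^4 - 4*h^3 - 2*h^2 + 12*h + 9)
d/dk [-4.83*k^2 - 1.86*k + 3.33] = -9.66*k - 1.86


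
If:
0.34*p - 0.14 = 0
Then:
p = 0.41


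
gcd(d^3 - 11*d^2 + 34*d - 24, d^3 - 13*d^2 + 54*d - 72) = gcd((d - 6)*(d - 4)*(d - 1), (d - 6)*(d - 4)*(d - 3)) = d^2 - 10*d + 24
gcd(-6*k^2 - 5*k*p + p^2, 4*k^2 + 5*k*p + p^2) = k + p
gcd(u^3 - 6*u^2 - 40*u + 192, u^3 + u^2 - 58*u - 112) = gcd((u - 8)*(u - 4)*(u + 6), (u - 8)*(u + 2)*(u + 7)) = u - 8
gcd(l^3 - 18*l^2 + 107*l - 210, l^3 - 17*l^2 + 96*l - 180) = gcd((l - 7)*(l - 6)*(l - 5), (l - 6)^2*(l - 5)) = l^2 - 11*l + 30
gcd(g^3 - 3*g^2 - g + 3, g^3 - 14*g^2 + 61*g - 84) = g - 3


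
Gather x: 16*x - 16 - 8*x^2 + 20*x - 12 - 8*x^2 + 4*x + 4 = -16*x^2 + 40*x - 24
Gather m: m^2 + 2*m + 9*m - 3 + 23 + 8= m^2 + 11*m + 28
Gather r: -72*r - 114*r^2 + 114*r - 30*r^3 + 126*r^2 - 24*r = -30*r^3 + 12*r^2 + 18*r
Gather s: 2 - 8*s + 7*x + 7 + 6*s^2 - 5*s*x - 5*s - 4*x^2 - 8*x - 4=6*s^2 + s*(-5*x - 13) - 4*x^2 - x + 5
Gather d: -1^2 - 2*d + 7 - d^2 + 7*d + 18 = -d^2 + 5*d + 24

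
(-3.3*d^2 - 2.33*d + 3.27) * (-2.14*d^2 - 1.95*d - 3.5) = 7.062*d^4 + 11.4212*d^3 + 9.0957*d^2 + 1.7785*d - 11.445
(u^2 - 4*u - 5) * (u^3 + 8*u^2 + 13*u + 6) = u^5 + 4*u^4 - 24*u^3 - 86*u^2 - 89*u - 30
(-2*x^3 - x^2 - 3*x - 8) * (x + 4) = -2*x^4 - 9*x^3 - 7*x^2 - 20*x - 32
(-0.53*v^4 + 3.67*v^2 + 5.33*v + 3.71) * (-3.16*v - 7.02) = 1.6748*v^5 + 3.7206*v^4 - 11.5972*v^3 - 42.6062*v^2 - 49.1402*v - 26.0442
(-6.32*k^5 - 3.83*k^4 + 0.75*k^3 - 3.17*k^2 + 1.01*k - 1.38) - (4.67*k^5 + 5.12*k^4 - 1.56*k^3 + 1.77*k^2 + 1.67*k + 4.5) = -10.99*k^5 - 8.95*k^4 + 2.31*k^3 - 4.94*k^2 - 0.66*k - 5.88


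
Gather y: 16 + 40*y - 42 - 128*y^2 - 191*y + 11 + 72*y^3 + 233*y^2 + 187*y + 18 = 72*y^3 + 105*y^2 + 36*y + 3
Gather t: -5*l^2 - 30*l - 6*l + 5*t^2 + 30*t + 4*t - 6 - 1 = -5*l^2 - 36*l + 5*t^2 + 34*t - 7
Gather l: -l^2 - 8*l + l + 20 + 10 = -l^2 - 7*l + 30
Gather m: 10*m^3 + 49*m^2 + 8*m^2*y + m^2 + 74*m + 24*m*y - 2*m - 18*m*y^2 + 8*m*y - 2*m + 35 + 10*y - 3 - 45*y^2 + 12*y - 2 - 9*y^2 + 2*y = 10*m^3 + m^2*(8*y + 50) + m*(-18*y^2 + 32*y + 70) - 54*y^2 + 24*y + 30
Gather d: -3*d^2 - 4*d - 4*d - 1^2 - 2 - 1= -3*d^2 - 8*d - 4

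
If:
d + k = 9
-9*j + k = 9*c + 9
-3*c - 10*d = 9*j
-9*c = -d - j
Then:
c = 0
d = 0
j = 0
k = 9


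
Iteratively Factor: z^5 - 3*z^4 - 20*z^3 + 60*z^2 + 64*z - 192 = (z + 4)*(z^4 - 7*z^3 + 8*z^2 + 28*z - 48) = (z - 2)*(z + 4)*(z^3 - 5*z^2 - 2*z + 24) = (z - 3)*(z - 2)*(z + 4)*(z^2 - 2*z - 8) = (z - 4)*(z - 3)*(z - 2)*(z + 4)*(z + 2)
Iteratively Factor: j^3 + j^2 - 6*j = (j)*(j^2 + j - 6) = j*(j - 2)*(j + 3)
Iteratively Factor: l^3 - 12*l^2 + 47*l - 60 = (l - 4)*(l^2 - 8*l + 15) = (l - 5)*(l - 4)*(l - 3)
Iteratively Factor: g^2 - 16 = (g - 4)*(g + 4)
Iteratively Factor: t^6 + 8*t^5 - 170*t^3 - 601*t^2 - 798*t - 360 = (t - 5)*(t^5 + 13*t^4 + 65*t^3 + 155*t^2 + 174*t + 72) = (t - 5)*(t + 3)*(t^4 + 10*t^3 + 35*t^2 + 50*t + 24) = (t - 5)*(t + 3)*(t + 4)*(t^3 + 6*t^2 + 11*t + 6) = (t - 5)*(t + 2)*(t + 3)*(t + 4)*(t^2 + 4*t + 3) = (t - 5)*(t + 1)*(t + 2)*(t + 3)*(t + 4)*(t + 3)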